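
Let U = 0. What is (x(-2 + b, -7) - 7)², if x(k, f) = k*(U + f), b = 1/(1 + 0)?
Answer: 0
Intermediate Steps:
b = 1 (b = 1/1 = 1)
x(k, f) = f*k (x(k, f) = k*(0 + f) = k*f = f*k)
(x(-2 + b, -7) - 7)² = (-7*(-2 + 1) - 7)² = (-7*(-1) - 7)² = (7 - 7)² = 0² = 0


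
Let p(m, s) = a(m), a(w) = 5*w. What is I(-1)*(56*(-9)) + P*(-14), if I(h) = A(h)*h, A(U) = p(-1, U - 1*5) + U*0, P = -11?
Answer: -2366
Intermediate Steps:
p(m, s) = 5*m
A(U) = -5 (A(U) = 5*(-1) + U*0 = -5 + 0 = -5)
I(h) = -5*h
I(-1)*(56*(-9)) + P*(-14) = (-5*(-1))*(56*(-9)) - 11*(-14) = 5*(-504) + 154 = -2520 + 154 = -2366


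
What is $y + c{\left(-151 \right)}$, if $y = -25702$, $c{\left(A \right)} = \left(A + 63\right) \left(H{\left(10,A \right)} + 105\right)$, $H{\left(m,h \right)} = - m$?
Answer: $-34062$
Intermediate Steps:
$c{\left(A \right)} = 5985 + 95 A$ ($c{\left(A \right)} = \left(A + 63\right) \left(\left(-1\right) 10 + 105\right) = \left(63 + A\right) \left(-10 + 105\right) = \left(63 + A\right) 95 = 5985 + 95 A$)
$y + c{\left(-151 \right)} = -25702 + \left(5985 + 95 \left(-151\right)\right) = -25702 + \left(5985 - 14345\right) = -25702 - 8360 = -34062$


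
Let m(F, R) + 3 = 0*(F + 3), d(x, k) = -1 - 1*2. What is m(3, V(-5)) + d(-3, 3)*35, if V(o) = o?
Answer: -108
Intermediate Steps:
d(x, k) = -3 (d(x, k) = -1 - 2 = -3)
m(F, R) = -3 (m(F, R) = -3 + 0*(F + 3) = -3 + 0*(3 + F) = -3 + 0 = -3)
m(3, V(-5)) + d(-3, 3)*35 = -3 - 3*35 = -3 - 105 = -108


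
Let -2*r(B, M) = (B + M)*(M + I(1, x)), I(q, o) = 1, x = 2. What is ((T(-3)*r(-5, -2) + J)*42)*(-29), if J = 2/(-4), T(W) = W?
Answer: -12180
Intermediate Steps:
r(B, M) = -(1 + M)*(B + M)/2 (r(B, M) = -(B + M)*(M + 1)/2 = -(B + M)*(1 + M)/2 = -(1 + M)*(B + M)/2)
J = -1/2 (J = 2*(-1/4) = -1/2 ≈ -0.50000)
((T(-3)*r(-5, -2) + J)*42)*(-29) = ((-3*(-1/2*(-5) - 1/2*(-2) - 1/2*(-2)**2 - 1/2*(-5)*(-2)) - 1/2)*42)*(-29) = ((-3*(5/2 + 1 - 1/2*4 - 5) - 1/2)*42)*(-29) = ((-3*(5/2 + 1 - 2 - 5) - 1/2)*42)*(-29) = ((-3*(-7/2) - 1/2)*42)*(-29) = ((21/2 - 1/2)*42)*(-29) = (10*42)*(-29) = 420*(-29) = -12180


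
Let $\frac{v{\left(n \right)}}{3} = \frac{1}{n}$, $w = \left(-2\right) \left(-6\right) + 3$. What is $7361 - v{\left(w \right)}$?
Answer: $\frac{36804}{5} \approx 7360.8$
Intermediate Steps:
$w = 15$ ($w = 12 + 3 = 15$)
$v{\left(n \right)} = \frac{3}{n}$
$7361 - v{\left(w \right)} = 7361 - \frac{3}{15} = 7361 - 3 \cdot \frac{1}{15} = 7361 - \frac{1}{5} = \frac{36804}{5}$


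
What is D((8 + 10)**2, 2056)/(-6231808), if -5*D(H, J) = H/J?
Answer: 81/16015746560 ≈ 5.0575e-9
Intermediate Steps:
D(H, J) = -H/(5*J)
D((8 + 10)**2, 2056)/(-6231808) = -1/5*(8 + 10)**2/2056/(-6231808) = -1/5*18**2*1/2056*(-1/6231808) = -1/5*324*1/2056*(-1/6231808) = -81/2570*(-1/6231808) = 81/16015746560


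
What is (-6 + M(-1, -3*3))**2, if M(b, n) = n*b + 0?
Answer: 9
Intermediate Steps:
M(b, n) = b*n (M(b, n) = b*n + 0 = b*n)
(-6 + M(-1, -3*3))**2 = (-6 - (-3)*3)**2 = (-6 - 1*(-9))**2 = (-6 + 9)**2 = 3**2 = 9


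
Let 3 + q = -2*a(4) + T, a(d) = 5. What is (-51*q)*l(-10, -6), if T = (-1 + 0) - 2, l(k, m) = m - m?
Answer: 0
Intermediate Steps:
l(k, m) = 0
T = -3 (T = -1 - 2 = -3)
q = -16 (q = -3 + (-2*5 - 3) = -3 + (-10 - 3) = -3 - 13 = -16)
(-51*q)*l(-10, -6) = -51*(-16)*0 = 816*0 = 0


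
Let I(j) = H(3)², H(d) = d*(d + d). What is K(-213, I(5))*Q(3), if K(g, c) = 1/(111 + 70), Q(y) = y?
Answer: 3/181 ≈ 0.016575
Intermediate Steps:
H(d) = 2*d² (H(d) = d*(2*d) = 2*d²)
I(j) = 324 (I(j) = (2*3²)² = (2*9)² = 18² = 324)
K(g, c) = 1/181
K(-213, I(5))*Q(3) = (1/181)*3 = 3/181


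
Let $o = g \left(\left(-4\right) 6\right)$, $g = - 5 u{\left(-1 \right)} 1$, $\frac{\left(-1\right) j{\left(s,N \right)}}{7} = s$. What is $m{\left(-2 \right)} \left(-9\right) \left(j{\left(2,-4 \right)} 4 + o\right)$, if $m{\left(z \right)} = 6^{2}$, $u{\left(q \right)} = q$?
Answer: $57024$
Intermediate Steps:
$j{\left(s,N \right)} = - 7 s$
$m{\left(z \right)} = 36$
$g = 5$ ($g = \left(-5\right) \left(-1\right) 1 = 5 \cdot 1 = 5$)
$o = -120$ ($o = 5 \left(\left(-4\right) 6\right) = 5 \left(-24\right) = -120$)
$m{\left(-2 \right)} \left(-9\right) \left(j{\left(2,-4 \right)} 4 + o\right) = 36 \left(-9\right) \left(\left(-7\right) 2 \cdot 4 - 120\right) = - 324 \left(\left(-14\right) 4 - 120\right) = - 324 \left(-56 - 120\right) = \left(-324\right) \left(-176\right) = 57024$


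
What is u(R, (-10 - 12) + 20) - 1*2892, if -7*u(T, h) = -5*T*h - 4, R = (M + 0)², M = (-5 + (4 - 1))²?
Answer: -20400/7 ≈ -2914.3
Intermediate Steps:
M = 4 (M = (-5 + 3)² = (-2)² = 4)
R = 16 (R = (4 + 0)² = 4² = 16)
u(T, h) = 4/7 + 5*T*h/7 (u(T, h) = -(-5*T*h - 4)/7 = -(-4 - 5*T*h)/7 = 4/7 + 5*T*h/7)
u(R, (-10 - 12) + 20) - 1*2892 = (4/7 + (5/7)*16*((-10 - 12) + 20)) - 1*2892 = (4/7 + (5/7)*16*(-22 + 20)) - 2892 = (4/7 + (5/7)*16*(-2)) - 2892 = (4/7 - 160/7) - 2892 = -156/7 - 2892 = -20400/7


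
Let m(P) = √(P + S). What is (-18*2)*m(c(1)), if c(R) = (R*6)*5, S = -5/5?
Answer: -36*√29 ≈ -193.87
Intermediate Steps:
S = -1 (S = -5*⅕ = -1)
c(R) = 30*R (c(R) = (6*R)*5 = 30*R)
m(P) = √(-1 + P) (m(P) = √(P - 1) = √(-1 + P))
(-18*2)*m(c(1)) = (-18*2)*√(-1 + 30*1) = -36*√(-1 + 30) = -36*√29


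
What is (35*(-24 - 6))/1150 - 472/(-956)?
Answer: -2305/5497 ≈ -0.41932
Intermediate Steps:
(35*(-24 - 6))/1150 - 472/(-956) = (35*(-30))*(1/1150) - 472*(-1/956) = -1050*1/1150 + 118/239 = -21/23 + 118/239 = -2305/5497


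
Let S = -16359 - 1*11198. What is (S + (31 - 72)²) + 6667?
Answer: -19209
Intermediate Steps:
S = -27557 (S = -16359 - 11198 = -27557)
(S + (31 - 72)²) + 6667 = (-27557 + (31 - 72)²) + 6667 = (-27557 + (-41)²) + 6667 = (-27557 + 1681) + 6667 = -25876 + 6667 = -19209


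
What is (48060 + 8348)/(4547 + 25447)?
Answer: 28204/14997 ≈ 1.8806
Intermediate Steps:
(48060 + 8348)/(4547 + 25447) = 56408/29994 = 56408*(1/29994) = 28204/14997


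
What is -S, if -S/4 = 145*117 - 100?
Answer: 67460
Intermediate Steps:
S = -67460 (S = -4*(145*117 - 100) = -4*(16965 - 100) = -4*16865 = -67460)
-S = -1*(-67460) = 67460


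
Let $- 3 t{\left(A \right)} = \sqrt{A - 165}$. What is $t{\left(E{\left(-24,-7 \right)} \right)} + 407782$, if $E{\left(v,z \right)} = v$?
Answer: $407782 - i \sqrt{21} \approx 4.0778 \cdot 10^{5} - 4.5826 i$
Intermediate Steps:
$t{\left(A \right)} = - \frac{\sqrt{-165 + A}}{3}$ ($t{\left(A \right)} = - \frac{\sqrt{A - 165}}{3} = - \frac{\sqrt{-165 + A}}{3}$)
$t{\left(E{\left(-24,-7 \right)} \right)} + 407782 = - \frac{\sqrt{-165 - 24}}{3} + 407782 = - \frac{\sqrt{-189}}{3} + 407782 = - \frac{3 i \sqrt{21}}{3} + 407782 = - i \sqrt{21} + 407782 = 407782 - i \sqrt{21}$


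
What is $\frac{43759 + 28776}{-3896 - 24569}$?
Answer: $- \frac{14507}{5693} \approx -2.5482$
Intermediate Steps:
$\frac{43759 + 28776}{-3896 - 24569} = \frac{72535}{-28465} = 72535 \left(- \frac{1}{28465}\right) = - \frac{14507}{5693}$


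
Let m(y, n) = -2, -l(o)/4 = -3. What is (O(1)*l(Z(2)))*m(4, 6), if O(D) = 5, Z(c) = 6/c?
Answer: -120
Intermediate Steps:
l(o) = 12 (l(o) = -4*(-3) = 12)
(O(1)*l(Z(2)))*m(4, 6) = (5*12)*(-2) = 60*(-2) = -120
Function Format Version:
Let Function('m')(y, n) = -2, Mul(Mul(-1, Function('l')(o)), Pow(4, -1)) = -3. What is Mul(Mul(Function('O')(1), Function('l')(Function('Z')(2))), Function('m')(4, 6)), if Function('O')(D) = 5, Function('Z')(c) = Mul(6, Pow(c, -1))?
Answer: -120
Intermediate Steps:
Function('l')(o) = 12 (Function('l')(o) = Mul(-4, -3) = 12)
Mul(Mul(Function('O')(1), Function('l')(Function('Z')(2))), Function('m')(4, 6)) = Mul(Mul(5, 12), -2) = Mul(60, -2) = -120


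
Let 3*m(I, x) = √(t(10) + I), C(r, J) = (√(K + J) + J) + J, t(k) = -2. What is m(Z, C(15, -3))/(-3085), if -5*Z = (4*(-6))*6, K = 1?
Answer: -√670/46275 ≈ -0.00055936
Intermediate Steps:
Z = 144/5 (Z = -4*(-6)*6/5 = -(-24)*6/5 = -⅕*(-144) = 144/5 ≈ 28.800)
C(r, J) = √(1 + J) + 2*J (C(r, J) = (√(1 + J) + J) + J = (J + √(1 + J)) + J = √(1 + J) + 2*J)
m(I, x) = √(-2 + I)/3
m(Z, C(15, -3))/(-3085) = (√(-2 + 144/5)/3)/(-3085) = (√(134/5)/3)*(-1/3085) = ((√670/5)/3)*(-1/3085) = (√670/15)*(-1/3085) = -√670/46275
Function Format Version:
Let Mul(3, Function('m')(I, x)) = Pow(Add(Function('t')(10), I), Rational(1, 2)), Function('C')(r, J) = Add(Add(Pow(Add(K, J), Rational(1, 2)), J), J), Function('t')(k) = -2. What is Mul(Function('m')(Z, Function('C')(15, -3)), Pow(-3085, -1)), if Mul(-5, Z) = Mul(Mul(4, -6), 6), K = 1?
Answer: Mul(Rational(-1, 46275), Pow(670, Rational(1, 2))) ≈ -0.00055936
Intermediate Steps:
Z = Rational(144, 5) (Z = Mul(Rational(-1, 5), Mul(Mul(4, -6), 6)) = Mul(Rational(-1, 5), Mul(-24, 6)) = Mul(Rational(-1, 5), -144) = Rational(144, 5) ≈ 28.800)
Function('C')(r, J) = Add(Pow(Add(1, J), Rational(1, 2)), Mul(2, J)) (Function('C')(r, J) = Add(Add(Pow(Add(1, J), Rational(1, 2)), J), J) = Add(Add(J, Pow(Add(1, J), Rational(1, 2))), J) = Add(Pow(Add(1, J), Rational(1, 2)), Mul(2, J)))
Function('m')(I, x) = Mul(Rational(1, 3), Pow(Add(-2, I), Rational(1, 2)))
Mul(Function('m')(Z, Function('C')(15, -3)), Pow(-3085, -1)) = Mul(Mul(Rational(1, 3), Pow(Add(-2, Rational(144, 5)), Rational(1, 2))), Pow(-3085, -1)) = Mul(Mul(Rational(1, 3), Pow(Rational(134, 5), Rational(1, 2))), Rational(-1, 3085)) = Mul(Mul(Rational(1, 3), Mul(Rational(1, 5), Pow(670, Rational(1, 2)))), Rational(-1, 3085)) = Mul(Mul(Rational(1, 15), Pow(670, Rational(1, 2))), Rational(-1, 3085)) = Mul(Rational(-1, 46275), Pow(670, Rational(1, 2)))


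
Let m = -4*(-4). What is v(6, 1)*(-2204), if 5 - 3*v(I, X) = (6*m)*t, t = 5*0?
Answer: -11020/3 ≈ -3673.3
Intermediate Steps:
t = 0
m = 16
v(I, X) = 5/3 (v(I, X) = 5/3 - 6*16*0/3 = 5/3 - 32*0 = 5/3 - ⅓*0 = 5/3 + 0 = 5/3)
v(6, 1)*(-2204) = (5/3)*(-2204) = -11020/3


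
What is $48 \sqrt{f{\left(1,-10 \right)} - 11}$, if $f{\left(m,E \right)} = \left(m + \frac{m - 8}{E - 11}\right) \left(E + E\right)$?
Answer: $16 i \sqrt{339} \approx 294.59 i$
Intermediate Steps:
$f{\left(m,E \right)} = 2 E \left(m + \frac{-8 + m}{-11 + E}\right)$ ($f{\left(m,E \right)} = \left(m + \frac{-8 + m}{-11 + E}\right) 2 E = 2 E \left(m + \frac{-8 + m}{-11 + E}\right)$)
$48 \sqrt{f{\left(1,-10 \right)} - 11} = 48 \sqrt{2 \left(-10\right) \frac{1}{-11 - 10} \left(-8 - 10 - 10\right) - 11} = 48 \sqrt{2 \left(-10\right) \frac{1}{-21} \left(-8 - 10 - 10\right) - 11} = 48 \sqrt{2 \left(-10\right) \left(- \frac{1}{21}\right) \left(-28\right) - 11} = 48 \sqrt{- \frac{80}{3} - 11} = 48 \sqrt{- \frac{113}{3}} = 48 \frac{i \sqrt{339}}{3} = 16 i \sqrt{339}$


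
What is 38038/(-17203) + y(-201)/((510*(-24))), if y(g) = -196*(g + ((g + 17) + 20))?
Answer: -84814387/10528236 ≈ -8.0559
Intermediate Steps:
y(g) = -7252 - 392*g (y(g) = -196*(g + ((17 + g) + 20)) = -196*(g + (37 + g)) = -196*(37 + 2*g) = -7252 - 392*g)
38038/(-17203) + y(-201)/((510*(-24))) = 38038/(-17203) + (-7252 - 392*(-201))/((510*(-24))) = 38038*(-1/17203) + (-7252 + 78792)/(-12240) = -38038/17203 + 71540*(-1/12240) = -38038/17203 - 3577/612 = -84814387/10528236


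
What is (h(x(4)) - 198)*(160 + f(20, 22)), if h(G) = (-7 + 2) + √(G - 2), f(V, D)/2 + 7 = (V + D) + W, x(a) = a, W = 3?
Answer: -47908 + 236*√2 ≈ -47574.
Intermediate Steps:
f(V, D) = -8 + 2*D + 2*V (f(V, D) = -14 + 2*((V + D) + 3) = -14 + 2*((D + V) + 3) = -14 + 2*(3 + D + V) = -14 + (6 + 2*D + 2*V) = -8 + 2*D + 2*V)
h(G) = -5 + √(-2 + G)
(h(x(4)) - 198)*(160 + f(20, 22)) = ((-5 + √(-2 + 4)) - 198)*(160 + (-8 + 2*22 + 2*20)) = ((-5 + √2) - 198)*(160 + (-8 + 44 + 40)) = (-203 + √2)*(160 + 76) = (-203 + √2)*236 = -47908 + 236*√2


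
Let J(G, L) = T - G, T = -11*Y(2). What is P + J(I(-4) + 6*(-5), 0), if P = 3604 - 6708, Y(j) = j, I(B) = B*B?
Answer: -3112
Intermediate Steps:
I(B) = B**2
P = -3104
T = -22 (T = -11*2 = -22)
J(G, L) = -22 - G
P + J(I(-4) + 6*(-5), 0) = -3104 + (-22 - ((-4)**2 + 6*(-5))) = -3104 + (-22 - (16 - 30)) = -3104 + (-22 - 1*(-14)) = -3104 + (-22 + 14) = -3104 - 8 = -3112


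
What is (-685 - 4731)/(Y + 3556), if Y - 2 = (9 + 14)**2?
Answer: -5416/4087 ≈ -1.3252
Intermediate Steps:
Y = 531 (Y = 2 + (9 + 14)**2 = 2 + 23**2 = 2 + 529 = 531)
(-685 - 4731)/(Y + 3556) = (-685 - 4731)/(531 + 3556) = -5416/4087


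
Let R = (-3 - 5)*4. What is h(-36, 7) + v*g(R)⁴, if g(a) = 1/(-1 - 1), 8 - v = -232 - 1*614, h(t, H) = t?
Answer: 139/8 ≈ 17.375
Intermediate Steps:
R = -32 (R = -8*4 = -32)
v = 854 (v = 8 - (-232 - 1*614) = 8 - (-232 - 614) = 8 - 1*(-846) = 8 + 846 = 854)
g(a) = -½ (g(a) = 1/(-2) = -½)
h(-36, 7) + v*g(R)⁴ = -36 + 854*(-½)⁴ = -36 + 854*(1/16) = -36 + 427/8 = 139/8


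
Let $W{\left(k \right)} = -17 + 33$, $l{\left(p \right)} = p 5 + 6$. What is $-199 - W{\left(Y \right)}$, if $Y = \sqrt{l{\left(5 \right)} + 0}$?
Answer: $-215$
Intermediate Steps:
$l{\left(p \right)} = 6 + 5 p$ ($l{\left(p \right)} = 5 p + 6 = 6 + 5 p$)
$Y = \sqrt{31}$ ($Y = \sqrt{\left(6 + 5 \cdot 5\right) + 0} = \sqrt{\left(6 + 25\right) + 0} = \sqrt{31 + 0} = \sqrt{31} \approx 5.5678$)
$W{\left(k \right)} = 16$
$-199 - W{\left(Y \right)} = -199 - 16 = -215$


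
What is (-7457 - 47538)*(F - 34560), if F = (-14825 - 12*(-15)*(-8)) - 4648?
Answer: 3050737635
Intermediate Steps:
F = -20913 (F = (-14825 + 180*(-8)) - 4648 = (-14825 - 1440) - 4648 = -16265 - 4648 = -20913)
(-7457 - 47538)*(F - 34560) = (-7457 - 47538)*(-20913 - 34560) = -54995*(-55473) = 3050737635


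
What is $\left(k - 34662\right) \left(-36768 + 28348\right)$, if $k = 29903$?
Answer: $40070780$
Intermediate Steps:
$\left(k - 34662\right) \left(-36768 + 28348\right) = \left(29903 - 34662\right) \left(-36768 + 28348\right) = \left(-4759\right) \left(-8420\right) = 40070780$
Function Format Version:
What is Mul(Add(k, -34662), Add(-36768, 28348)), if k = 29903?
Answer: 40070780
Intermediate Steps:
Mul(Add(k, -34662), Add(-36768, 28348)) = Mul(Add(29903, -34662), Add(-36768, 28348)) = Mul(-4759, -8420) = 40070780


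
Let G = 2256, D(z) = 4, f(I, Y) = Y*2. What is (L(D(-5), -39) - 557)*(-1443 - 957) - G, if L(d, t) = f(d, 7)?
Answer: 1300944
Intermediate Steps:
f(I, Y) = 2*Y
L(d, t) = 14 (L(d, t) = 2*7 = 14)
(L(D(-5), -39) - 557)*(-1443 - 957) - G = (14 - 557)*(-1443 - 957) - 1*2256 = -543*(-2400) - 2256 = 1303200 - 2256 = 1300944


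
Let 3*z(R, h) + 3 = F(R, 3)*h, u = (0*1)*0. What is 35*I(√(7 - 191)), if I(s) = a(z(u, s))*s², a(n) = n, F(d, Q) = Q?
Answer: 6440 - 12880*I*√46 ≈ 6440.0 - 87356.0*I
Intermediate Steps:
u = 0 (u = 0*0 = 0)
z(R, h) = -1 + h (z(R, h) = -1 + (3*h)/3 = -1 + h)
I(s) = s²*(-1 + s) (I(s) = (-1 + s)*s² = s²*(-1 + s))
35*I(√(7 - 191)) = 35*((√(7 - 191))²*(-1 + √(7 - 191))) = 35*((√(-184))²*(-1 + √(-184))) = 35*((2*I*√46)²*(-1 + 2*I*√46)) = 35*(-184*(-1 + 2*I*√46)) = 35*(184 - 368*I*√46) = 6440 - 12880*I*√46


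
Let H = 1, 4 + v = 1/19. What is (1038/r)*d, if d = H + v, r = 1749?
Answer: -19376/11077 ≈ -1.7492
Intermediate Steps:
v = -75/19 (v = -4 + 1/19 = -75/19 ≈ -3.9474)
d = -56/19 (d = 1 - 75/19 = -56/19 ≈ -2.9474)
(1038/r)*d = (1038/1749)*(-56/19) = (1038*(1/1749))*(-56/19) = (346/583)*(-56/19) = -19376/11077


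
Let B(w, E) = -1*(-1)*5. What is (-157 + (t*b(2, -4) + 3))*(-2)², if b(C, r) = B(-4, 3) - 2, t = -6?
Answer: -688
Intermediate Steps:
B(w, E) = 5 (B(w, E) = 1*5 = 5)
b(C, r) = 3 (b(C, r) = 5 - 2 = 3)
(-157 + (t*b(2, -4) + 3))*(-2)² = (-157 + (-6*3 + 3))*(-2)² = (-157 + (-18 + 3))*4 = (-157 - 15)*4 = -172*4 = -688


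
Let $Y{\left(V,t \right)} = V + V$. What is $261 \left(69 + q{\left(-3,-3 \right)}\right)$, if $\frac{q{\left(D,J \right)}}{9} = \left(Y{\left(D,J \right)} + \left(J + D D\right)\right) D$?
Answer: $18009$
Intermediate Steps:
$Y{\left(V,t \right)} = 2 V$
$q{\left(D,J \right)} = 9 D \left(J + D^{2} + 2 D\right)$ ($q{\left(D,J \right)} = 9 \left(2 D + \left(J + D D\right)\right) D = 9 \left(2 D + \left(J + D^{2}\right)\right) D = 9 \left(J + D^{2} + 2 D\right) D = 9 D \left(J + D^{2} + 2 D\right)$)
$261 \left(69 + q{\left(-3,-3 \right)}\right) = 261 \left(69 + 9 \left(-3\right) \left(-3 + \left(-3\right)^{2} + 2 \left(-3\right)\right)\right) = 261 \left(69 + 9 \left(-3\right) \left(-3 + 9 - 6\right)\right) = 261 \left(69 + 9 \left(-3\right) 0\right) = 261 \left(69 + 0\right) = 261 \cdot 69 = 18009$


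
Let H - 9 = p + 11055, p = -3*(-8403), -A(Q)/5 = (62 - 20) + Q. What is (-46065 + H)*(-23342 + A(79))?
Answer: 234489024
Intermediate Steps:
A(Q) = -210 - 5*Q (A(Q) = -5*((62 - 20) + Q) = -5*(42 + Q) = -210 - 5*Q)
p = 25209
H = 36273 (H = 9 + (25209 + 11055) = 9 + 36264 = 36273)
(-46065 + H)*(-23342 + A(79)) = (-46065 + 36273)*(-23342 + (-210 - 5*79)) = -9792*(-23342 + (-210 - 395)) = -9792*(-23342 - 605) = -9792*(-23947) = 234489024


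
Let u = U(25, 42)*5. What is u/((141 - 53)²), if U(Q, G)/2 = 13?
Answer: 65/3872 ≈ 0.016787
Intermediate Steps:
U(Q, G) = 26 (U(Q, G) = 2*13 = 26)
u = 130 (u = 26*5 = 130)
u/((141 - 53)²) = 130/((141 - 53)²) = 130/(88²) = 130/7744 = 130*(1/7744) = 65/3872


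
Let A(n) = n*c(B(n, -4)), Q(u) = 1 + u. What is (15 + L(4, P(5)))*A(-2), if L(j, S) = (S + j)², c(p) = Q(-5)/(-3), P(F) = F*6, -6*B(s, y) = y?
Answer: -9368/3 ≈ -3122.7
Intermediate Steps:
B(s, y) = -y/6
P(F) = 6*F
c(p) = 4/3 (c(p) = (1 - 5)/(-3) = -4*(-⅓) = 4/3)
A(n) = 4*n/3 (A(n) = n*(4/3) = 4*n/3)
(15 + L(4, P(5)))*A(-2) = (15 + (6*5 + 4)²)*((4/3)*(-2)) = (15 + (30 + 4)²)*(-8/3) = (15 + 34²)*(-8/3) = (15 + 1156)*(-8/3) = 1171*(-8/3) = -9368/3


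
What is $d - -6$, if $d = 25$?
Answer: $31$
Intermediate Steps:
$d - -6 = 25 - -6 = 25 + 6 = 31$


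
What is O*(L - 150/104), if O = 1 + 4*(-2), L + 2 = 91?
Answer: -31871/52 ≈ -612.90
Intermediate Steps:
L = 89 (L = -2 + 91 = 89)
O = -7 (O = 1 - 8 = -7)
O*(L - 150/104) = -7*(89 - 150/104) = -7*(89 - 150*1/104) = -7*(89 - 75/52) = -7*4553/52 = -31871/52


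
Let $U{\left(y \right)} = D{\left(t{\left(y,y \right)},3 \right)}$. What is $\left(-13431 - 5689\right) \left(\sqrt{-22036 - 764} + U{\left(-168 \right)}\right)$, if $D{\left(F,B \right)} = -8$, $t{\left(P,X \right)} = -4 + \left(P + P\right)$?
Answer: $152960 - 382400 i \sqrt{57} \approx 1.5296 \cdot 10^{5} - 2.8871 \cdot 10^{6} i$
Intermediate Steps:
$t{\left(P,X \right)} = -4 + 2 P$
$U{\left(y \right)} = -8$
$\left(-13431 - 5689\right) \left(\sqrt{-22036 - 764} + U{\left(-168 \right)}\right) = \left(-13431 - 5689\right) \left(\sqrt{-22036 - 764} - 8\right) = - 19120 \left(\sqrt{-22800} - 8\right) = - 19120 \left(20 i \sqrt{57} - 8\right) = - 19120 \left(-8 + 20 i \sqrt{57}\right) = 152960 - 382400 i \sqrt{57}$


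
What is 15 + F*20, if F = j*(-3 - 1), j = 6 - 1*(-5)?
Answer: -865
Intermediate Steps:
j = 11 (j = 6 + 5 = 11)
F = -44 (F = 11*(-3 - 1) = 11*(-4) = -44)
15 + F*20 = 15 - 44*20 = 15 - 880 = -865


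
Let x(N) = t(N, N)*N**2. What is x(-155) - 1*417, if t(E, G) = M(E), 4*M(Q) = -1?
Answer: -25693/4 ≈ -6423.3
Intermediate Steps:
M(Q) = -1/4 (M(Q) = (1/4)*(-1) = -1/4)
t(E, G) = -1/4
x(N) = -N**2/4
x(-155) - 1*417 = -1/4*(-155)**2 - 1*417 = -1/4*24025 - 417 = -24025/4 - 417 = -25693/4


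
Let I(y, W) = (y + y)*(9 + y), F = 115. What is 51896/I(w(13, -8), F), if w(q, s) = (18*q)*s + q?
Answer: 998/132275 ≈ 0.0075449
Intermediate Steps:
w(q, s) = q + 18*q*s (w(q, s) = 18*q*s + q = q + 18*q*s)
I(y, W) = 2*y*(9 + y) (I(y, W) = (2*y)*(9 + y) = 2*y*(9 + y))
51896/I(w(13, -8), F) = 51896/((2*(13*(1 + 18*(-8)))*(9 + 13*(1 + 18*(-8))))) = 51896/((2*(13*(1 - 144))*(9 + 13*(1 - 144)))) = 51896/((2*(13*(-143))*(9 + 13*(-143)))) = 51896/((2*(-1859)*(9 - 1859))) = 51896/((2*(-1859)*(-1850))) = 51896/6878300 = 51896*(1/6878300) = 998/132275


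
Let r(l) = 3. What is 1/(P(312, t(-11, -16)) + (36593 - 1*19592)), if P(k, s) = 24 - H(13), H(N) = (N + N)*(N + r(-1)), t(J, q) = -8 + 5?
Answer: 1/16609 ≈ 6.0208e-5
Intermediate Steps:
t(J, q) = -3
H(N) = 2*N*(3 + N) (H(N) = (N + N)*(N + 3) = (2*N)*(3 + N) = 2*N*(3 + N))
P(k, s) = -392 (P(k, s) = 24 - 2*13*(3 + 13) = 24 - 2*13*16 = 24 - 1*416 = 24 - 416 = -392)
1/(P(312, t(-11, -16)) + (36593 - 1*19592)) = 1/(-392 + (36593 - 1*19592)) = 1/(-392 + (36593 - 19592)) = 1/(-392 + 17001) = 1/16609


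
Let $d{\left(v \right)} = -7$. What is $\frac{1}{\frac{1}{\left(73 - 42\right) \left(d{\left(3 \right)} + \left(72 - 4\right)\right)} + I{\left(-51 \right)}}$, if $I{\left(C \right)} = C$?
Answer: $- \frac{1891}{96440} \approx -0.019608$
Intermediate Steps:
$\frac{1}{\frac{1}{\left(73 - 42\right) \left(d{\left(3 \right)} + \left(72 - 4\right)\right)} + I{\left(-51 \right)}} = \frac{1}{\frac{1}{\left(73 - 42\right) \left(-7 + \left(72 - 4\right)\right)} - 51} = \frac{1}{\frac{1}{31 \left(-7 + 68\right)} - 51} = \frac{1}{\frac{1}{31 \cdot 61} - 51} = \frac{1}{\frac{1}{1891} - 51} = \frac{1}{- \frac{96440}{1891}} = - \frac{1891}{96440}$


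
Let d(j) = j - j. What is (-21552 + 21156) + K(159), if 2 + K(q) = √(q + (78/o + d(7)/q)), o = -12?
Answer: -398 + √610/2 ≈ -385.65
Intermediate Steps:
d(j) = 0
K(q) = -2 + √(-13/2 + q) (K(q) = -2 + √(q + (78/(-12) + 0/q)) = -2 + √(q + (78*(-1/12) + 0)) = -2 + √(q + (-13/2 + 0)) = -2 + √(q - 13/2) = -2 + √(-13/2 + q))
(-21552 + 21156) + K(159) = (-21552 + 21156) + (-2 + √(-26 + 4*159)/2) = -396 + (-2 + √(-26 + 636)/2) = -396 + (-2 + √610/2) = -398 + √610/2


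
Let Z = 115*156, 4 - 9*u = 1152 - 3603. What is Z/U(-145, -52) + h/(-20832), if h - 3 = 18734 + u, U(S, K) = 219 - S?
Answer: 566837/11718 ≈ 48.373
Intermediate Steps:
u = 2455/9 (u = 4/9 - (1152 - 3603)/9 = 4/9 - ⅑*(-2451) = 4/9 + 817/3 = 2455/9 ≈ 272.78)
h = 171088/9 (h = 3 + (18734 + 2455/9) = 3 + 171061/9 = 171088/9 ≈ 19010.)
Z = 17940
Z/U(-145, -52) + h/(-20832) = 17940/(219 - 1*(-145)) + (171088/9)/(-20832) = 17940/(219 + 145) + (171088/9)*(-1/20832) = 17940/364 - 10693/11718 = 17940*(1/364) - 10693/11718 = 345/7 - 10693/11718 = 566837/11718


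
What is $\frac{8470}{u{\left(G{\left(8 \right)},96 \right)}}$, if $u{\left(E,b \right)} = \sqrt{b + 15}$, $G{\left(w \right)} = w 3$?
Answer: $\frac{8470 \sqrt{111}}{111} \approx 803.94$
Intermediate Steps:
$G{\left(w \right)} = 3 w$
$u{\left(E,b \right)} = \sqrt{15 + b}$
$\frac{8470}{u{\left(G{\left(8 \right)},96 \right)}} = \frac{8470}{\sqrt{15 + 96}} = \frac{8470}{\sqrt{111}} = 8470 \frac{\sqrt{111}}{111} = \frac{8470 \sqrt{111}}{111}$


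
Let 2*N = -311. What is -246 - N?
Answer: -181/2 ≈ -90.500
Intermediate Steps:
N = -311/2 (N = (½)*(-311) = -311/2 ≈ -155.50)
-246 - N = -246 - 1*(-311/2) = -246 + 311/2 = -181/2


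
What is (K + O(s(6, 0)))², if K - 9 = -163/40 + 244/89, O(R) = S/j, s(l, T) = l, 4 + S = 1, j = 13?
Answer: 118424768641/2141838400 ≈ 55.291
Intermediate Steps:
S = -3 (S = -4 + 1 = -3)
O(R) = -3/13
K = 27293/3560 (K = 9 + (-163/40 + 244/89) = 9 - 4747/3560 = 27293/3560 ≈ 7.6666)
(K + O(s(6, 0)))² = (27293/3560 - 3/13)² = (344129/46280)² = 118424768641/2141838400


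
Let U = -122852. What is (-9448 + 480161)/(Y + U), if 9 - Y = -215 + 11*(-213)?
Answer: -470713/120285 ≈ -3.9133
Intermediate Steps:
Y = 2567 (Y = 9 - (-215 + 11*(-213)) = 9 - (-215 - 2343) = 9 - 1*(-2558) = 9 + 2558 = 2567)
(-9448 + 480161)/(Y + U) = (-9448 + 480161)/(2567 - 122852) = 470713/(-120285) = 470713*(-1/120285) = -470713/120285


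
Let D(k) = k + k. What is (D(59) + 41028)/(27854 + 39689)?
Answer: 5878/9649 ≈ 0.60918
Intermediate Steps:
D(k) = 2*k
(D(59) + 41028)/(27854 + 39689) = (2*59 + 41028)/(27854 + 39689) = (118 + 41028)/67543 = 41146*(1/67543) = 5878/9649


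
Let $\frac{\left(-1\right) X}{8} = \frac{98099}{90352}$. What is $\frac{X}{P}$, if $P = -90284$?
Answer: $\frac{98099}{1019667496} \approx 9.6207 \cdot 10^{-5}$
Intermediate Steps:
$X = - \frac{98099}{11294}$ ($X = - 8 \cdot \frac{98099}{90352} = - 8 \cdot 98099 \cdot \frac{1}{90352} = \left(-8\right) \frac{98099}{90352} = - \frac{98099}{11294} \approx -8.6859$)
$\frac{X}{P} = - \frac{98099}{11294 \left(-90284\right)} = \left(- \frac{98099}{11294}\right) \left(- \frac{1}{90284}\right) = \frac{98099}{1019667496}$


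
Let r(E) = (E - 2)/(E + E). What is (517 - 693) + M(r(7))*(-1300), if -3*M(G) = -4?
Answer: -5728/3 ≈ -1909.3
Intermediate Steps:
r(E) = (-2 + E)/(2*E) (r(E) = (-2 + E)/((2*E)) = (-2 + E)*(1/(2*E)) = (-2 + E)/(2*E))
M(G) = 4/3 (M(G) = -⅓*(-4) = 4/3)
(517 - 693) + M(r(7))*(-1300) = (517 - 693) + (4/3)*(-1300) = -176 - 5200/3 = -5728/3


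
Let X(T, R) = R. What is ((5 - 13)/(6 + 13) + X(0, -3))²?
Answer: 4225/361 ≈ 11.704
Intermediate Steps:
((5 - 13)/(6 + 13) + X(0, -3))² = ((5 - 13)/(6 + 13) - 3)² = (-8/19 - 3)² = (-65/19)² = 4225/361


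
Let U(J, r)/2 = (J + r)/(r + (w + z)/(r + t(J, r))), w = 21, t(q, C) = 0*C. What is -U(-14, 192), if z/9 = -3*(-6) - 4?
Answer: -22784/12337 ≈ -1.8468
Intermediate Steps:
t(q, C) = 0
z = 126 (z = 9*(-3*(-6) - 4) = 9*(18 - 4) = 9*14 = 126)
U(J, r) = 2*(J + r)/(r + 147/r) (U(J, r) = 2*((J + r)/(r + (21 + 126)/(r + 0))) = 2*((J + r)/(r + 147/r)) = 2*(J + r)/(r + 147/r))
-U(-14, 192) = -2*192*(-14 + 192)/(147 + 192²) = -2*192*178/(147 + 36864) = -2*192*178/37011 = -1*22784/12337 = -22784/12337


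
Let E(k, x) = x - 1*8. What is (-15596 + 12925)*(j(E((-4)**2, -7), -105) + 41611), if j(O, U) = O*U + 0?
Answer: -115349806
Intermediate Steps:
E(k, x) = -8 + x (E(k, x) = x - 8 = -8 + x)
j(O, U) = O*U
(-15596 + 12925)*(j(E((-4)**2, -7), -105) + 41611) = (-15596 + 12925)*((-8 - 7)*(-105) + 41611) = -2671*(-15*(-105) + 41611) = -2671*(1575 + 41611) = -2671*43186 = -115349806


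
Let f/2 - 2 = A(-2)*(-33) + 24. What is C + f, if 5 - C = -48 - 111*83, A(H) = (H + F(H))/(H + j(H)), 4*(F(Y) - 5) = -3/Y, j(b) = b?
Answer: 149979/16 ≈ 9373.7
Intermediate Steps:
F(Y) = 5 - 3/(4*Y) (F(Y) = 5 + (-3/Y)/4 = 5 - 3/(4*Y))
A(H) = (5 + H - 3/(4*H))/(2*H) (A(H) = (H + (5 - 3/(4*H)))/(H + H) = (5 + H - 3/(4*H))/((2*H)) = (5 + H - 3/(4*H))*(1/(2*H)) = (5 + H - 3/(4*H))/(2*H))
C = 9266 (C = 5 - (-48 - 111*83) = 5 - (-48 - 9213) = 5 - 1*(-9261) = 5 + 9261 = 9266)
f = 1723/16 (f = 4 + 2*(((⅛)*(-3 + 4*(-2)² + 20*(-2))/(-2)²)*(-33) + 24) = 4 + 2*(((⅛)*(¼)*(-3 + 4*4 - 40))*(-33) + 24) = 4 + 2*(((⅛)*(¼)*(-3 + 16 - 40))*(-33) + 24) = 4 + 2*(((⅛)*(¼)*(-27))*(-33) + 24) = 4 + 2*(-27/32*(-33) + 24) = 4 + 2*(891/32 + 24) = 4 + 2*(1659/32) = 4 + 1659/16 = 1723/16 ≈ 107.69)
C + f = 9266 + 1723/16 = 149979/16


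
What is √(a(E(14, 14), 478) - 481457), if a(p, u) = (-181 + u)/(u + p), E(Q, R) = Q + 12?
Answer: 41*I*√224546/28 ≈ 693.87*I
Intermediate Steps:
E(Q, R) = 12 + Q
a(p, u) = (-181 + u)/(p + u)
√(a(E(14, 14), 478) - 481457) = √((-181 + 478)/((12 + 14) + 478) - 481457) = √(297/(26 + 478) - 481457) = √(297/504 - 481457) = √((1/504)*297 - 481457) = √(33/56 - 481457) = √(-26961559/56) = 41*I*√224546/28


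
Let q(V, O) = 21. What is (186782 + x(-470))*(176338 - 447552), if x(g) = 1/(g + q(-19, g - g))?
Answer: -22745393842038/449 ≈ -5.0658e+10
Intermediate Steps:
x(g) = 1/(21 + g) (x(g) = 1/(g + 21) = 1/(21 + g))
(186782 + x(-470))*(176338 - 447552) = (186782 + 1/(21 - 470))*(176338 - 447552) = (186782 + 1/(-449))*(-271214) = (186782 - 1/449)*(-271214) = (83865117/449)*(-271214) = -22745393842038/449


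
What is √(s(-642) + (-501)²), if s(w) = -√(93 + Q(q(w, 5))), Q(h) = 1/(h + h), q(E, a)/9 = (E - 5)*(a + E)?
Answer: √(31323428995684644 - 353262*√11605845796714)/353262 ≈ 500.99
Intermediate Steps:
q(E, a) = 9*(-5 + E)*(E + a) (q(E, a) = 9*((E - 5)*(a + E)) = 9*((-5 + E)*(E + a)) = 9*(-5 + E)*(E + a))
Q(h) = 1/(2*h)
s(w) = -√(93 + 1/(2*(-225 + 9*w²))) (s(w) = -√(93 + 1/(2*(-45*w - 45*5 + 9*w² + 9*w*5))) = -√(93 + 1/(2*(-45*w - 225 + 9*w² + 45*w))) = -√(93 + 1/(2*(-225 + 9*w²))))
√(s(-642) + (-501)²) = √(-√2*√((-41849 + 1674*(-642)²)/(-25 + (-642)²))/6 + (-501)²) = √(-√2*√((-41849 + 1674*412164)/(-25 + 412164))/6 + 251001) = √(-√2*√((-41849 + 689962536)/412139)/6 + 251001) = √(-√2*√((1/412139)*689920687)/6 + 251001) = √(-√2*√(689920687/412139)/6 + 251001) = √(-√2*√5802922898357/58877/6 + 251001) = √(-√11605845796714/353262 + 251001) = √(251001 - √11605845796714/353262)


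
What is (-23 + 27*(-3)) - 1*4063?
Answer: -4167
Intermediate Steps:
(-23 + 27*(-3)) - 1*4063 = (-23 - 81) - 4063 = -104 - 4063 = -4167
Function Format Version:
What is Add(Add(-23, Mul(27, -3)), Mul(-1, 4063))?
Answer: -4167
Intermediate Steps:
Add(Add(-23, Mul(27, -3)), Mul(-1, 4063)) = Add(Add(-23, -81), -4063) = Add(-104, -4063) = -4167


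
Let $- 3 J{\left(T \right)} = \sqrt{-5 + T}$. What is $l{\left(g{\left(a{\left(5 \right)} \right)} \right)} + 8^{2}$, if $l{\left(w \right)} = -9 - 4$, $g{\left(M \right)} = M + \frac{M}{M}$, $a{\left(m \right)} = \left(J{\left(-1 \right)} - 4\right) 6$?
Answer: $51$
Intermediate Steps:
$J{\left(T \right)} = - \frac{\sqrt{-5 + T}}{3}$
$a{\left(m \right)} = -24 - 2 i \sqrt{6}$ ($a{\left(m \right)} = \left(- \frac{\sqrt{-5 - 1}}{3} - 4\right) 6 = \left(- \frac{\sqrt{-6}}{3} - 4\right) 6 = \left(- \frac{i \sqrt{6}}{3} - 4\right) 6 = \left(-4 - \frac{i \sqrt{6}}{3}\right) 6 = -24 - 2 i \sqrt{6}$)
$g{\left(M \right)} = 1 + M$ ($g{\left(M \right)} = M + 1 = 1 + M$)
$l{\left(w \right)} = -13$
$l{\left(g{\left(a{\left(5 \right)} \right)} \right)} + 8^{2} = -13 + 8^{2} = -13 + 64 = 51$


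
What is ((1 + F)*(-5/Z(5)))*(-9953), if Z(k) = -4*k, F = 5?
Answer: -29859/2 ≈ -14930.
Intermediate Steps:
((1 + F)*(-5/Z(5)))*(-9953) = ((1 + 5)*(-5/((-4*5))))*(-9953) = (6*(-5/(-20)))*(-9953) = (6*(-5*(-1/20)))*(-9953) = (6*(¼))*(-9953) = (3/2)*(-9953) = -29859/2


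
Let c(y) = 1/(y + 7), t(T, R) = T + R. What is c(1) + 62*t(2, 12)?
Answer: 6945/8 ≈ 868.13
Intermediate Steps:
t(T, R) = R + T
c(y) = 1/(7 + y)
c(1) + 62*t(2, 12) = 1/(7 + 1) + 62*(12 + 2) = 1/8 + 62*14 = ⅛ + 868 = 6945/8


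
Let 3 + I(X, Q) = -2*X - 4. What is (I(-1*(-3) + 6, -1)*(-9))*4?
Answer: 900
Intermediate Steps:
I(X, Q) = -7 - 2*X (I(X, Q) = -3 + (-2*X - 4) = -3 + (-4 - 2*X) = -7 - 2*X)
(I(-1*(-3) + 6, -1)*(-9))*4 = ((-7 - 2*(-1*(-3) + 6))*(-9))*4 = ((-7 - 2*(3 + 6))*(-9))*4 = ((-7 - 2*9)*(-9))*4 = ((-7 - 18)*(-9))*4 = -25*(-9)*4 = 225*4 = 900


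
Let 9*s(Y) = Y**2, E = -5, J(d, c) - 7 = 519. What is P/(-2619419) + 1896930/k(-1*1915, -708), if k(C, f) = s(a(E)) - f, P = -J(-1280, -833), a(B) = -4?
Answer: 22359846856559/8366424286 ≈ 2672.6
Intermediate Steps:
J(d, c) = 526 (J(d, c) = 7 + 519 = 526)
P = -526 (P = -1*526 = -526)
s(Y) = Y**2/9
k(C, f) = 16/9 - f (k(C, f) = (1/9)*(-4)**2 - f = (1/9)*16 - f = 16/9 - f)
P/(-2619419) + 1896930/k(-1*1915, -708) = -526/(-2619419) + 1896930/(16/9 - 1*(-708)) = -526*(-1/2619419) + 1896930/(16/9 + 708) = 526/2619419 + 1896930/(6388/9) = 526/2619419 + 1896930*(9/6388) = 526/2619419 + 8536185/3194 = 22359846856559/8366424286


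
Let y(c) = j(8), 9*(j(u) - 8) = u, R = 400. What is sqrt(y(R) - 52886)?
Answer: I*sqrt(475894)/3 ≈ 229.95*I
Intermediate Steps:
j(u) = 8 + u/9
y(c) = 80/9 (y(c) = 8 + (1/9)*8 = 8 + 8/9 = 80/9)
sqrt(y(R) - 52886) = sqrt(80/9 - 52886) = sqrt(-475894/9) = I*sqrt(475894)/3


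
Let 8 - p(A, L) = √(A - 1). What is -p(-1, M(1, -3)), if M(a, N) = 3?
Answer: -8 + I*√2 ≈ -8.0 + 1.4142*I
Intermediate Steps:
p(A, L) = 8 - √(-1 + A) (p(A, L) = 8 - √(A - 1) = 8 - √(-1 + A))
-p(-1, M(1, -3)) = -(8 - √(-1 - 1)) = -(8 - √(-2)) = -(8 - I*√2) = -8 + I*√2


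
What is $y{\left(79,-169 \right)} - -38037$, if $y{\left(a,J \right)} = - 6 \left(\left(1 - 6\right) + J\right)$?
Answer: $39081$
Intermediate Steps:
$y{\left(a,J \right)} = 30 - 6 J$ ($y{\left(a,J \right)} = - 6 \left(\left(1 - 6\right) + J\right) = - 6 \left(-5 + J\right) = 30 - 6 J$)
$y{\left(79,-169 \right)} - -38037 = \left(30 - -1014\right) - -38037 = \left(30 + 1014\right) + 38037 = 1044 + 38037 = 39081$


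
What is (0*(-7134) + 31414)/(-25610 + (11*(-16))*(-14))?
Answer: -15707/11573 ≈ -1.3572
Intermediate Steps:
(0*(-7134) + 31414)/(-25610 + (11*(-16))*(-14)) = (0 + 31414)/(-25610 - 176*(-14)) = 31414/(-25610 + 2464) = 31414/(-23146) = 31414*(-1/23146) = -15707/11573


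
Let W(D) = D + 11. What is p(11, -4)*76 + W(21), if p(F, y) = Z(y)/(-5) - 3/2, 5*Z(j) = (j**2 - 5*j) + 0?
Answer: -4786/25 ≈ -191.44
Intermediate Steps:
W(D) = 11 + D
Z(j) = -j + j**2/5 (Z(j) = ((j**2 - 5*j) + 0)/5 = (j**2 - 5*j)/5 = -j + j**2/5)
p(F, y) = -3/2 - y*(-5 + y)/25 (p(F, y) = (y*(-5 + y)/5)/(-5) - 3/2 = (y*(-5 + y)/5)*(-1/5) - 3*1/2 = -y*(-5 + y)/25 - 3/2 = -3/2 - y*(-5 + y)/25)
p(11, -4)*76 + W(21) = (-3/2 - 1/25*(-4)*(-5 - 4))*76 + (11 + 21) = (-3/2 - 1/25*(-4)*(-9))*76 + 32 = (-3/2 - 36/25)*76 + 32 = -147/50*76 + 32 = -5586/25 + 32 = -4786/25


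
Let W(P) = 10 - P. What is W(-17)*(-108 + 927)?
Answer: 22113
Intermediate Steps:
W(-17)*(-108 + 927) = (10 - 1*(-17))*(-108 + 927) = (10 + 17)*819 = 27*819 = 22113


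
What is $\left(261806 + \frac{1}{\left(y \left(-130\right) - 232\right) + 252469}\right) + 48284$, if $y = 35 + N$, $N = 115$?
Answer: $\frac{72169416331}{232737} \approx 3.1009 \cdot 10^{5}$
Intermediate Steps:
$y = 150$ ($y = 35 + 115 = 150$)
$\left(261806 + \frac{1}{\left(y \left(-130\right) - 232\right) + 252469}\right) + 48284 = \left(261806 + \frac{1}{\left(150 \left(-130\right) - 232\right) + 252469}\right) + 48284 = \left(261806 + \frac{1}{\left(-19500 - 232\right) + 252469}\right) + 48284 = \left(261806 + \frac{1}{-19732 + 252469}\right) + 48284 = \left(261806 + \frac{1}{232737}\right) + 48284 = \frac{60931943023}{232737} + 48284 = \frac{72169416331}{232737}$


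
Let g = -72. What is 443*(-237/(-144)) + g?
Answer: 31541/48 ≈ 657.10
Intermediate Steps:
443*(-237/(-144)) + g = 443*(-237/(-144)) - 72 = 443*(-237*(-1/144)) - 72 = 443*(79/48) - 72 = 34997/48 - 72 = 31541/48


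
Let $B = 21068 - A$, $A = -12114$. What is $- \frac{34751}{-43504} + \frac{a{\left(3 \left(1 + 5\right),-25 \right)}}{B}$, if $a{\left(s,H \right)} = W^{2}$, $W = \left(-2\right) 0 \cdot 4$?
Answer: $\frac{34751}{43504} \approx 0.7988$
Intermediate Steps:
$W = 0$ ($W = 0 \cdot 4 = 0$)
$B = 33182$ ($B = 21068 - -12114 = 21068 + 12114 = 33182$)
$a{\left(s,H \right)} = 0$ ($a{\left(s,H \right)} = 0^{2} = 0$)
$- \frac{34751}{-43504} + \frac{a{\left(3 \left(1 + 5\right),-25 \right)}}{B} = - \frac{34751}{-43504} + \frac{0}{33182} = \left(-34751\right) \left(- \frac{1}{43504}\right) + 0 \cdot \frac{1}{33182} = \frac{34751}{43504} + 0 = \frac{34751}{43504}$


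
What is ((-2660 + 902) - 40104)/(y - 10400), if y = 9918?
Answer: 20931/241 ≈ 86.851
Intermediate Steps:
((-2660 + 902) - 40104)/(y - 10400) = ((-2660 + 902) - 40104)/(9918 - 10400) = (-1758 - 40104)/(-482) = -41862*(-1/482) = 20931/241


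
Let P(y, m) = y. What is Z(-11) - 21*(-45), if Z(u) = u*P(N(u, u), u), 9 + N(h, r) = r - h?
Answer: 1044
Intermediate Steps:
N(h, r) = -9 + r - h (N(h, r) = -9 + (r - h) = -9 + r - h)
Z(u) = -9*u (Z(u) = u*(-9 + u - u) = u*(-9) = -9*u)
Z(-11) - 21*(-45) = -9*(-11) - 21*(-45) = 99 + 945 = 1044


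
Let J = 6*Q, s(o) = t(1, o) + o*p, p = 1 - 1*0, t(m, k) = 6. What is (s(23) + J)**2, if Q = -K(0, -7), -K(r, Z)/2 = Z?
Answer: 3025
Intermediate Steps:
K(r, Z) = -2*Z
p = 1 (p = 1 + 0 = 1)
s(o) = 6 + o (s(o) = 6 + o*1 = 6 + o)
Q = -14 (Q = -(-2)*(-7) = -1*14 = -14)
J = -84 (J = 6*(-14) = -84)
(s(23) + J)**2 = ((6 + 23) - 84)**2 = (29 - 84)**2 = (-55)**2 = 3025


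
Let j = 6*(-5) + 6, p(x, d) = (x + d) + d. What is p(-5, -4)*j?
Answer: 312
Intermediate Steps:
p(x, d) = x + 2*d (p(x, d) = (d + x) + d = x + 2*d)
j = -24 (j = -30 + 6 = -24)
p(-5, -4)*j = (-5 + 2*(-4))*(-24) = (-5 - 8)*(-24) = -13*(-24) = 312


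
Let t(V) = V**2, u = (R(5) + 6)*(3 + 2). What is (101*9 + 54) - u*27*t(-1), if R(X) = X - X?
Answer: 153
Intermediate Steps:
R(X) = 0
u = 30 (u = (0 + 6)*(3 + 2) = 6*5 = 30)
(101*9 + 54) - u*27*t(-1) = (101*9 + 54) - 30*27*(-1)**2 = (909 + 54) - 810 = 963 - 1*810 = 963 - 810 = 153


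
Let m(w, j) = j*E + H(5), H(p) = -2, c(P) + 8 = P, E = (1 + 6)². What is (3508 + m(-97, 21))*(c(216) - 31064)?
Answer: -139931960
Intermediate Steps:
E = 49 (E = 7² = 49)
c(P) = -8 + P
m(w, j) = -2 + 49*j (m(w, j) = j*49 - 2 = 49*j - 2 = -2 + 49*j)
(3508 + m(-97, 21))*(c(216) - 31064) = (3508 + (-2 + 49*21))*((-8 + 216) - 31064) = (3508 + (-2 + 1029))*(208 - 31064) = (3508 + 1027)*(-30856) = 4535*(-30856) = -139931960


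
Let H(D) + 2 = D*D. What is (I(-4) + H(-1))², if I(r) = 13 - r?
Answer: 256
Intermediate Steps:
H(D) = -2 + D² (H(D) = -2 + D*D = -2 + D²)
(I(-4) + H(-1))² = ((13 - 1*(-4)) + (-2 + (-1)²))² = ((13 + 4) + (-2 + 1))² = (17 - 1)² = 16² = 256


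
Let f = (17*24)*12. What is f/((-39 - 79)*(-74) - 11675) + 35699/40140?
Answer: -3387529/4375260 ≈ -0.77425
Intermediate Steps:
f = 4896 (f = 408*12 = 4896)
f/((-39 - 79)*(-74) - 11675) + 35699/40140 = 4896/((-39 - 79)*(-74) - 11675) + 35699/40140 = 4896/(-118*(-74) - 11675) + 35699*(1/40140) = 4896/(8732 - 11675) + 35699/40140 = 4896/(-2943) + 35699/40140 = 4896*(-1/2943) + 35699/40140 = -544/327 + 35699/40140 = -3387529/4375260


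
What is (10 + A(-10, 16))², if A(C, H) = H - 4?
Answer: 484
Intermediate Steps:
A(C, H) = -4 + H
(10 + A(-10, 16))² = (10 + (-4 + 16))² = (10 + 12)² = 22² = 484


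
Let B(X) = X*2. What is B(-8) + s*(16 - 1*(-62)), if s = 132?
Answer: 10280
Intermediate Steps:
B(X) = 2*X
B(-8) + s*(16 - 1*(-62)) = 2*(-8) + 132*(16 - 1*(-62)) = -16 + 132*(16 + 62) = -16 + 132*78 = -16 + 10296 = 10280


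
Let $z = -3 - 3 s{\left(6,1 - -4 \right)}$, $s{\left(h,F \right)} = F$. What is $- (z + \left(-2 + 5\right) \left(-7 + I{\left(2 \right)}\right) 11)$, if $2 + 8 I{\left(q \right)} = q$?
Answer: $249$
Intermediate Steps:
$z = -18$ ($z = -3 - 3 \left(1 - -4\right) = -3 - 3 \left(1 + 4\right) = -3 - 15 = -18$)
$I{\left(q \right)} = - \frac{1}{4} + \frac{q}{8}$
$- (z + \left(-2 + 5\right) \left(-7 + I{\left(2 \right)}\right) 11) = - (-18 + \left(-2 + 5\right) \left(-7 + \left(- \frac{1}{4} + \frac{1}{8} \cdot 2\right)\right) 11) = - (-18 + 3 \left(-7 + \left(- \frac{1}{4} + \frac{1}{4}\right)\right) 11) = - (-18 + 3 \left(-7 + 0\right) 11) = - (-18 + 3 \left(-7\right) 11) = - (-18 - 231) = \left(-1\right) \left(-249\right) = 249$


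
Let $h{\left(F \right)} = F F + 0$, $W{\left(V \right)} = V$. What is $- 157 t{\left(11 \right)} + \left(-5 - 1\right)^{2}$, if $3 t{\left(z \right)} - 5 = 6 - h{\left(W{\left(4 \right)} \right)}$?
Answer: $\frac{893}{3} \approx 297.67$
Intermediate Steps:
$h{\left(F \right)} = F^{2}$ ($h{\left(F \right)} = F^{2} + 0 = F^{2}$)
$t{\left(z \right)} = - \frac{5}{3}$ ($t{\left(z \right)} = \frac{5}{3} + \frac{6 - 4^{2}}{3} = \frac{5}{3} + \frac{6 - 16}{3} = \frac{5}{3} + \frac{1}{3} \left(-10\right) = \frac{5}{3} - \frac{10}{3} = - \frac{5}{3}$)
$- 157 t{\left(11 \right)} + \left(-5 - 1\right)^{2} = \left(-157\right) \left(- \frac{5}{3}\right) + \left(-5 - 1\right)^{2} = \frac{785}{3} + \left(-6\right)^{2} = \frac{785}{3} + 36 = \frac{893}{3}$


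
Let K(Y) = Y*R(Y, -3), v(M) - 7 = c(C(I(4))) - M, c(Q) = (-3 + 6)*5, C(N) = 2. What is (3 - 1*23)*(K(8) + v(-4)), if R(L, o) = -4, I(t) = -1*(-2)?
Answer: 120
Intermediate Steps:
I(t) = 2
c(Q) = 15 (c(Q) = 3*5 = 15)
v(M) = 22 - M (v(M) = 7 + (15 - M) = 22 - M)
K(Y) = -4*Y (K(Y) = Y*(-4) = -4*Y)
(3 - 1*23)*(K(8) + v(-4)) = (3 - 1*23)*(-4*8 + (22 - 1*(-4))) = (3 - 23)*(-32 + (22 + 4)) = -20*(-32 + 26) = -20*(-6) = 120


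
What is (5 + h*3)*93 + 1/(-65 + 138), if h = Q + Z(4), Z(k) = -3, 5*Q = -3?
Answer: -196876/365 ≈ -539.39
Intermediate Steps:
Q = -⅗ (Q = (⅕)*(-3) = -⅗ ≈ -0.60000)
h = -18/5 (h = -⅗ - 3 = -18/5 ≈ -3.6000)
(5 + h*3)*93 + 1/(-65 + 138) = (5 - 18/5*3)*93 + 1/(-65 + 138) = (5 - 54/5)*93 + 1/73 = -29/5*93 + 1/73 = -2697/5 + 1/73 = -196876/365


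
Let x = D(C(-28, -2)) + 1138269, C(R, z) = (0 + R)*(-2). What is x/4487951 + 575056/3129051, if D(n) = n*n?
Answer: 6152337606911/14043027564501 ≈ 0.43811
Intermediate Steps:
C(R, z) = -2*R (C(R, z) = R*(-2) = -2*R)
D(n) = n²
x = 1141405 (x = (-2*(-28))² + 1138269 = 56² + 1138269 = 3136 + 1138269 = 1141405)
x/4487951 + 575056/3129051 = 1141405/4487951 + 575056/3129051 = 6152337606911/14043027564501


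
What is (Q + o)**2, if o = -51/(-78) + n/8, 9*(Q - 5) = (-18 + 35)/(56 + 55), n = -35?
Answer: 18126583225/10794378816 ≈ 1.6793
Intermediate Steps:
Q = 5012/999 (Q = 5 + ((-18 + 35)/(56 + 55))/9 = 5 + (17/111)/9 = 5 + (17*(1/111))/9 = 5 + (1/9)*(17/111) = 5 + 17/999 = 5012/999 ≈ 5.0170)
o = -387/104 (o = -51/(-78) - 35/8 = -51*(-1/78) - 35*1/8 = 17/26 - 35/8 = -387/104 ≈ -3.7212)
(Q + o)**2 = (5012/999 - 387/104)**2 = (134635/103896)**2 = 18126583225/10794378816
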